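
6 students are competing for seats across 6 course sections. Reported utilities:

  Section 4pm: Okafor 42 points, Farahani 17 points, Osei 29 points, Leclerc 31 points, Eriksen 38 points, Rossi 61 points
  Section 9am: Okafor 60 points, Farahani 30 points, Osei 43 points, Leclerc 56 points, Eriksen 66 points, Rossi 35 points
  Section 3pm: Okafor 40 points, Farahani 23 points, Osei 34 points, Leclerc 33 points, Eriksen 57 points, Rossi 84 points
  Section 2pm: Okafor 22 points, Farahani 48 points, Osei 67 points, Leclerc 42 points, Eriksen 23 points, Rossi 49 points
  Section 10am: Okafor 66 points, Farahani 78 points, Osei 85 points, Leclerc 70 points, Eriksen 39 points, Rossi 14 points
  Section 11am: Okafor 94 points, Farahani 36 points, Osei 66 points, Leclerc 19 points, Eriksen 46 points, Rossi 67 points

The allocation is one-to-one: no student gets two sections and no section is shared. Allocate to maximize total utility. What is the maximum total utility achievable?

Optimal: Okafor→Section 11am (94 points), Farahani→Section 10am (78 points), Osei→Section 2pm (67 points), Leclerc→Section 4pm (31 points), Eriksen→Section 9am (66 points), Rossi→Section 3pm (84 points) — total 94+78+67+31+66+84 = 420 points.
Column-greedy (each section in turn goes to its best remaining student) gives 331 points, worse by 89.
Next-best assignment: Okafor→Section 11am, Farahani→Section 10am, Osei→Section 2pm, Leclerc→Section 9am, Eriksen→Section 4pm, Rossi→Section 3pm = 417 points.

Maximum total: 420 points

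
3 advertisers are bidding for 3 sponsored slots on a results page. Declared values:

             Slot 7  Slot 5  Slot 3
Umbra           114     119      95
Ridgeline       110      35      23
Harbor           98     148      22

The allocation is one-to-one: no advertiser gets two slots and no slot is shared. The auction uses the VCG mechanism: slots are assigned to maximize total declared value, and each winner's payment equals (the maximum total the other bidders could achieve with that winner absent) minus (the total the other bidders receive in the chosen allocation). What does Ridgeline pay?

Ridgeline pays $19.

Efficient allocation: Umbra→Slot 3 ($95), Ridgeline→Slot 7 ($110), Harbor→Slot 5 ($148); total welfare W = $353.
Ridgeline receives Slot 7 at value $110, so the others get W − 110 = $243.
Without Ridgeline: best allocation of the remaining 2 bidders over all 3 slots is Umbra→Slot 7 ($114), Harbor→Slot 5 ($148), total $262.
VCG payment = (others' best without Ridgeline) − (others' welfare with Ridgeline) = 262 − 243 = $19.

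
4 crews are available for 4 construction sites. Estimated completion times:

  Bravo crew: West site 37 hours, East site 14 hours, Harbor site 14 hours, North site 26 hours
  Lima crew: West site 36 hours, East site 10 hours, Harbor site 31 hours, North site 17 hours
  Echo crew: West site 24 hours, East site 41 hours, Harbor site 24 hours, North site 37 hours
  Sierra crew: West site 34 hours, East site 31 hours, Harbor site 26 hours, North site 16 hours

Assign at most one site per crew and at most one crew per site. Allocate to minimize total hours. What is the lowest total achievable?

This is a one-to-one assignment (minimum-cost bipartite matching).
Optimal: Bravo crew→Harbor site (14 hours), Lima crew→East site (10 hours), Echo crew→West site (24 hours), Sierra crew→North site (16 hours) — total 14+10+24+16 = 64 hours.
Row-greedy (each crew in turn takes its cheapest remaining site) gives 81 hours, worse by 17.
Next-best assignment: Bravo crew→East site, Lima crew→North site, Echo crew→West site, Sierra crew→Harbor site = 81 hours.
Swapping Sierra crew↔Bravo crew (Sierra crew→Harbor site 26 hours, Bravo crew→North site 26 hours) adds 22.

Min total: 64 hours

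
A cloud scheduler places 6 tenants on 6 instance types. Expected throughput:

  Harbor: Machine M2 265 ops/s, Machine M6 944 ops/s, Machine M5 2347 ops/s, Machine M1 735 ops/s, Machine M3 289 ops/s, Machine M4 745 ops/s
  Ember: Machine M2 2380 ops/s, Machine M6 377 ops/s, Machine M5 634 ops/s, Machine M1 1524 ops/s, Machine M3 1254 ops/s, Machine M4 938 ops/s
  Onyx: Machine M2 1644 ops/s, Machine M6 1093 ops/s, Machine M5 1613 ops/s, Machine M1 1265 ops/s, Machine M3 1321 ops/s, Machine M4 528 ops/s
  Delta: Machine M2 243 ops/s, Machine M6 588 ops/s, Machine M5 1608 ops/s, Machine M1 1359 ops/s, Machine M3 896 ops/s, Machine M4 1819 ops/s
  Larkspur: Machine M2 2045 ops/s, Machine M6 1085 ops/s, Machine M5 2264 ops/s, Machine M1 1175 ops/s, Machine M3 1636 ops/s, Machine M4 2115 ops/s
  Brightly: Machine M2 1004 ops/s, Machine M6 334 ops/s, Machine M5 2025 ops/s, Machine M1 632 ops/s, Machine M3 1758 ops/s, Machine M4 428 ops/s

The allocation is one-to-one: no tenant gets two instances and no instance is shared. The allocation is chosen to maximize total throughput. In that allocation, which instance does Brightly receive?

Treat this as an assignment problem: match each tenant to one instance.
Optimal: Harbor→Machine M5 (2347 ops/s), Ember→Machine M2 (2380 ops/s), Onyx→Machine M6 (1093 ops/s), Delta→Machine M1 (1359 ops/s), Larkspur→Machine M4 (2115 ops/s), Brightly→Machine M3 (1758 ops/s) — total 2347+2380+1093+1359+2115+1758 = 11052 ops/s.
Row-greedy (each tenant in turn takes its best remaining instance) gives 9376 ops/s, worse by 1676.
Next-best assignment: Harbor→Machine M5, Ember→Machine M2, Onyx→Machine M1, Delta→Machine M4, Larkspur→Machine M6, Brightly→Machine M3 = 10654 ops/s.
Brightly's own top instance is Machine M5 (2025 ops/s), but forcing Brightly→Machine M5 and reassigning the rest optimally gives only 10144 ops/s — worse by 908.

Brightly receives Machine M3.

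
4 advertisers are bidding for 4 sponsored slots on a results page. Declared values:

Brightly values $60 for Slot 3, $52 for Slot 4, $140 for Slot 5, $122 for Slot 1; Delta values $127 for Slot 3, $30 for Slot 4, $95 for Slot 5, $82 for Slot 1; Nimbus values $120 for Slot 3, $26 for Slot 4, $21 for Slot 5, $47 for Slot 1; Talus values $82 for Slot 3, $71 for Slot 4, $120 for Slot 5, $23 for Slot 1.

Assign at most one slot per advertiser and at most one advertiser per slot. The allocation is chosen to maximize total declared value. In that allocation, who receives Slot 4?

Talus receives Slot 4.

This is a one-to-one assignment (maximum-weight bipartite matching).
Optimal: Brightly→Slot 5 ($140), Delta→Slot 1 ($82), Nimbus→Slot 3 ($120), Talus→Slot 4 ($71) — total 140+82+120+71 = $413.
Column-greedy (each slot in turn goes to its best remaining advertiser) gives $385, worse by 28.
Talus's own top slot is Slot 5 ($120), but forcing Talus→Slot 5 and reassigning the rest optimally gives only $395 — worse by 18.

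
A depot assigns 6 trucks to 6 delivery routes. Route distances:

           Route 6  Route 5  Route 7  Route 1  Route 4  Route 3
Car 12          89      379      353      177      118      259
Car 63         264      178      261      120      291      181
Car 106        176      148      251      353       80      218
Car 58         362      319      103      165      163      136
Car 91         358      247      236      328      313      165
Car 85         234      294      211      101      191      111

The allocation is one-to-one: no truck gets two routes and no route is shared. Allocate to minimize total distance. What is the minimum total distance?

This is the linear assignment problem.
Optimal: Car 12→Route 6 (89 km), Car 63→Route 5 (178 km), Car 106→Route 4 (80 km), Car 58→Route 7 (103 km), Car 91→Route 3 (165 km), Car 85→Route 1 (101 km) — total 89+178+80+103+165+101 = 716 km.
Row-greedy (each truck in turn takes its cheapest remaining route) gives 851 km, worse by 135.
Next-best assignment: Car 12→Route 6, Car 63→Route 1, Car 106→Route 4, Car 58→Route 7, Car 91→Route 5, Car 85→Route 3 = 750 km.

Min total: 716 km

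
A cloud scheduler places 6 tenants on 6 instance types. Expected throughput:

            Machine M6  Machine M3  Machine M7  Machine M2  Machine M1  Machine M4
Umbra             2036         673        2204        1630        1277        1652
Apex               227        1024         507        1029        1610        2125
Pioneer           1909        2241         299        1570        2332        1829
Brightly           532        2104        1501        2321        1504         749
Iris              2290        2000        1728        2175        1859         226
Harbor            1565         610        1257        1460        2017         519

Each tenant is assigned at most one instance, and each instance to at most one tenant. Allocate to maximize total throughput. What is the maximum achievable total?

Maximum total: 13198 ops/s

Optimal: Umbra→Machine M7 (2204 ops/s), Apex→Machine M4 (2125 ops/s), Pioneer→Machine M3 (2241 ops/s), Brightly→Machine M2 (2321 ops/s), Iris→Machine M6 (2290 ops/s), Harbor→Machine M1 (2017 ops/s) — total 2204+2125+2241+2321+2290+2017 = 13198 ops/s.
Max-entry greedy (repeatedly take the single best remaining cell) gives 11882 ops/s, worse by 1316.
Next-best assignment: Umbra→Machine M7, Apex→Machine M4, Pioneer→Machine M6, Brightly→Machine M2, Iris→Machine M3, Harbor→Machine M1 = 12576 ops/s.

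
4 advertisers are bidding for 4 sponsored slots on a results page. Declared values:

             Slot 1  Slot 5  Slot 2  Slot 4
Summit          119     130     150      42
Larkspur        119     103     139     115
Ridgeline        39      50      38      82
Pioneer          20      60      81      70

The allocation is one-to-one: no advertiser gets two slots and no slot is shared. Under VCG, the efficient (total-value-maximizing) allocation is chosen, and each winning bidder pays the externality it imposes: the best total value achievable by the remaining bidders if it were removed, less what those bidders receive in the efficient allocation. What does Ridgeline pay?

Efficient allocation: Summit→Slot 5 ($130), Larkspur→Slot 1 ($119), Ridgeline→Slot 4 ($82), Pioneer→Slot 2 ($81); total welfare W = $412.
Ridgeline receives Slot 4 at value $82, so the others get W − 82 = $330.
Without Ridgeline: best allocation of the remaining 3 bidders over all 4 slots is Summit→Slot 5 ($130), Larkspur→Slot 2 ($139), Pioneer→Slot 4 ($70), total $339.
VCG payment = (others' best without Ridgeline) − (others' welfare with Ridgeline) = 339 − 330 = $9.

Ridgeline pays $9.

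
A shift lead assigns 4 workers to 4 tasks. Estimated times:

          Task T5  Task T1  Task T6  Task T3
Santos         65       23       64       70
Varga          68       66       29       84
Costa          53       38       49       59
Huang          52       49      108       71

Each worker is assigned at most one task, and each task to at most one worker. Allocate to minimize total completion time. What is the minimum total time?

Minimum total: 163 min

This is the linear assignment problem.
Optimal: Santos→Task T1 (23 min), Varga→Task T6 (29 min), Costa→Task T3 (59 min), Huang→Task T5 (52 min) — total 23+29+59+52 = 163 min.
Row-greedy (each worker in turn takes its cheapest remaining task) gives 176 min, worse by 13.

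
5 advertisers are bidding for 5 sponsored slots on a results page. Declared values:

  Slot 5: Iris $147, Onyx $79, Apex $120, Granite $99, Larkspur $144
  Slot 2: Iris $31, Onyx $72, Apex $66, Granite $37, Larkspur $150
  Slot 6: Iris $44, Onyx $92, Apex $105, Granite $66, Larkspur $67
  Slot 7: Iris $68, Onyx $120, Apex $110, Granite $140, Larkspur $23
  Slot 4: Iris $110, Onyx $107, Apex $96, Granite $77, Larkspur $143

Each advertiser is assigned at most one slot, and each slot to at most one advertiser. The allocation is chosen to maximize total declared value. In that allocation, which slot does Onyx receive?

Onyx receives Slot 4.

Optimal: Iris→Slot 5 ($147), Onyx→Slot 4 ($107), Apex→Slot 6 ($105), Granite→Slot 7 ($140), Larkspur→Slot 2 ($150) — total 147+107+105+140+150 = $649.
Row-greedy (each advertiser in turn takes its best remaining slot) gives $599, worse by 50.
Next-best assignment: Iris→Slot 5, Onyx→Slot 6, Apex→Slot 4, Granite→Slot 7, Larkspur→Slot 2 = $625.
Swapping Granite↔Larkspur (Granite→Slot 2 $37, Larkspur→Slot 7 $23) loses 230.
Onyx's own top slot is Slot 7 ($120), but forcing Onyx→Slot 7 and reassigning the rest optimally gives only $599 — worse by 50.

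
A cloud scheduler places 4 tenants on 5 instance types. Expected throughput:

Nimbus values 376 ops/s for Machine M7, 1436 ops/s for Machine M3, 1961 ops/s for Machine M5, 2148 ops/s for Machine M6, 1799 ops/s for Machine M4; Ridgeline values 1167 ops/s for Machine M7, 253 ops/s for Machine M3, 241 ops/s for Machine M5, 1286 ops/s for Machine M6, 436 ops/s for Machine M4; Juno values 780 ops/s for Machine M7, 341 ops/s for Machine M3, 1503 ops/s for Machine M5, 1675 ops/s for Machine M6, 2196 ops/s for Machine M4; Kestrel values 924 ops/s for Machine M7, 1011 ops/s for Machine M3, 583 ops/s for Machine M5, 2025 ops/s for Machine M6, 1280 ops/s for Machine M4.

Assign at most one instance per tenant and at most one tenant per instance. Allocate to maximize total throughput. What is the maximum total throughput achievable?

Treat this as an assignment problem: match each tenant to one instance.
Optimal: Nimbus→Machine M5 (1961 ops/s), Ridgeline→Machine M7 (1167 ops/s), Juno→Machine M4 (2196 ops/s), Kestrel→Machine M6 (2025 ops/s) — total 1961+1167+2196+2025 = 7349 ops/s.
Max-entry greedy (repeatedly take the single best remaining cell) gives 6522 ops/s, worse by 827.
Next-best assignment: Nimbus→Machine M3, Ridgeline→Machine M7, Juno→Machine M4, Kestrel→Machine M6 = 6824 ops/s.

Max total: 7349 ops/s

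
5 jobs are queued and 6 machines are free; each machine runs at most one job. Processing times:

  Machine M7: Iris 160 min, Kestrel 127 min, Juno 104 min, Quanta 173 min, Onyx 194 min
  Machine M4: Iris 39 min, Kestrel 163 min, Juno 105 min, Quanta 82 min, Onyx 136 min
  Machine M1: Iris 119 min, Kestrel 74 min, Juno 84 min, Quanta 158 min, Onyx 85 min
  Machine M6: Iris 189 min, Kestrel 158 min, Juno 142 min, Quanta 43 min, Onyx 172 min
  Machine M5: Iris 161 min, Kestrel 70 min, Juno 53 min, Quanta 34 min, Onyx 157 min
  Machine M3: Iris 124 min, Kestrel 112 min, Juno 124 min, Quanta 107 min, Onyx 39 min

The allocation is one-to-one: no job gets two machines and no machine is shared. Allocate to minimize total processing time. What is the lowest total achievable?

Min total: 248 min

This is the linear assignment problem.
Optimal: Iris→Machine M4 (39 min), Kestrel→Machine M1 (74 min), Juno→Machine M5 (53 min), Quanta→Machine M6 (43 min), Onyx→Machine M3 (39 min) — total 39+74+53+43+39 = 248 min.
Next-best assignment: Iris→Machine M4, Kestrel→Machine M5, Juno→Machine M1, Quanta→Machine M6, Onyx→Machine M3 = 275 min.
Swapping Onyx↔Kestrel (Onyx→Machine M1 85 min, Kestrel→Machine M3 112 min) adds 84.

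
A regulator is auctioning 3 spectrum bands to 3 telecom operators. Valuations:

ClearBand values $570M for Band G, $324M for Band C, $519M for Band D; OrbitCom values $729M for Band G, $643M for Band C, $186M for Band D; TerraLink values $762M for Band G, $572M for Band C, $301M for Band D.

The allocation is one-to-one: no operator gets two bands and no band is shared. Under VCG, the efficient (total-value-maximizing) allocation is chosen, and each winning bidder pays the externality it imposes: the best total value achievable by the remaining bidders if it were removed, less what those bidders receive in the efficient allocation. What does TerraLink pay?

TerraLink pays $86M.

Efficient allocation: ClearBand→Band D ($519M), OrbitCom→Band C ($643M), TerraLink→Band G ($762M); total welfare W = $1924M.
TerraLink receives Band G at value $762M, so the others get W − 762 = $1162M.
Without TerraLink: best allocation of the remaining 2 bidders over all 3 bands is ClearBand→Band D ($519M), OrbitCom→Band G ($729M), total $1248M.
VCG payment = (others' best without TerraLink) − (others' welfare with TerraLink) = 1248 − 1162 = $86M.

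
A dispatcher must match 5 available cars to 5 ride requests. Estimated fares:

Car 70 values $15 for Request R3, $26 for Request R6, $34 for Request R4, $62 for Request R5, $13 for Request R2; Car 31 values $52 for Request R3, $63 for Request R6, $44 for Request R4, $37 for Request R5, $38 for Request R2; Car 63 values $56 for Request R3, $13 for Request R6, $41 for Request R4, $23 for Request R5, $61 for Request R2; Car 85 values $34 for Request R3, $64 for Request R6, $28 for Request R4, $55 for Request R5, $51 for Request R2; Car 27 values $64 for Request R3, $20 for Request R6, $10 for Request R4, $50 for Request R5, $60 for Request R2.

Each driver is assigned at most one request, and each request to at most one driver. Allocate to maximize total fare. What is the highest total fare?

Max total: $295

Treat this as an assignment problem: match each driver to one request.
Optimal: Car 70→Request R5 ($62), Car 31→Request R4 ($44), Car 63→Request R2 ($61), Car 85→Request R6 ($64), Car 27→Request R3 ($64) — total 62+44+61+64+64 = $295.
Row-greedy (each driver in turn takes its best remaining request) gives $230, worse by 65.
Every other assignment is strictly worse.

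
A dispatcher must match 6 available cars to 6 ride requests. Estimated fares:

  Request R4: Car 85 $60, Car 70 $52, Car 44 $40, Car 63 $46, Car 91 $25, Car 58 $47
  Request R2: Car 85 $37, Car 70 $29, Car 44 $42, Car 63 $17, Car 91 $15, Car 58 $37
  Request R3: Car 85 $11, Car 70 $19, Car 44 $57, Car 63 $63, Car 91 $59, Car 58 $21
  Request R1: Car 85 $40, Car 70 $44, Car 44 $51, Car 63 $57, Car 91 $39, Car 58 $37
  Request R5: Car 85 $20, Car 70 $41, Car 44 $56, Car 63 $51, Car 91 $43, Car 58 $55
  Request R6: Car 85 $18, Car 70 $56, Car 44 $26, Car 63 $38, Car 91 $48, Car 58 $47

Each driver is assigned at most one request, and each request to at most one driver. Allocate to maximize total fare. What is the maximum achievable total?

Maximum total: $329

Optimal: Car 85→Request R4 ($60), Car 70→Request R6 ($56), Car 44→Request R2 ($42), Car 63→Request R1 ($57), Car 91→Request R3 ($59), Car 58→Request R5 ($55) — total 60+56+42+57+59+55 = $329.
Next-best assignment: Car 85→Request R4, Car 70→Request R6, Car 44→Request R5, Car 63→Request R1, Car 91→Request R3, Car 58→Request R2 = $325.
Every other assignment is strictly worse.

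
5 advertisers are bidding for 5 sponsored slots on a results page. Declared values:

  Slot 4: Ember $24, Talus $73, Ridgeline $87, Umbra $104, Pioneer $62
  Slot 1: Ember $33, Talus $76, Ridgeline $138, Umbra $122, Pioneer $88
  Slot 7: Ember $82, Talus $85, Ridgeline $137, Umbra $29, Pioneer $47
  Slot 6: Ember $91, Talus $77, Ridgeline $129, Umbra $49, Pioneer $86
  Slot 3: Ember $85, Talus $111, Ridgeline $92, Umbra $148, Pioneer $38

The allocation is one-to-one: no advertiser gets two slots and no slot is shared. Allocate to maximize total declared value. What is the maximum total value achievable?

Maximum total: $537

Optimal: Ember→Slot 6 ($91), Talus→Slot 4 ($73), Ridgeline→Slot 7 ($137), Umbra→Slot 3 ($148), Pioneer→Slot 1 ($88) — total 91+73+137+148+88 = $537.
Max-entry greedy (repeatedly take the single best remaining cell) gives $524, worse by 13.
Next-best assignment: Ember→Slot 6, Talus→Slot 3, Ridgeline→Slot 7, Umbra→Slot 4, Pioneer→Slot 1 = $531.
No other one-to-one assignment exceeds $537.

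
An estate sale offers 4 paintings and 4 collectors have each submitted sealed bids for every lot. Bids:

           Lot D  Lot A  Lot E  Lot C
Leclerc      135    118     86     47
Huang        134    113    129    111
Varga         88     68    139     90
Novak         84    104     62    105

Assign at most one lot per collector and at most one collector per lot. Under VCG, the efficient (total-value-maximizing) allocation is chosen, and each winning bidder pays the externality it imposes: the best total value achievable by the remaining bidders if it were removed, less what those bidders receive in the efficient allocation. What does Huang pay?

Efficient allocation: Leclerc→Lot A ($118), Huang→Lot D ($134), Varga→Lot E ($139), Novak→Lot C ($105); total welfare W = $496.
Huang receives Lot D at value $134, so the others get W − 134 = $362.
Without Huang: best allocation of the remaining 3 bidders over all 4 lots is Leclerc→Lot D ($135), Varga→Lot E ($139), Novak→Lot C ($105), total $379.
VCG payment = (others' best without Huang) − (others' welfare with Huang) = 379 − 362 = $17.

Huang pays $17.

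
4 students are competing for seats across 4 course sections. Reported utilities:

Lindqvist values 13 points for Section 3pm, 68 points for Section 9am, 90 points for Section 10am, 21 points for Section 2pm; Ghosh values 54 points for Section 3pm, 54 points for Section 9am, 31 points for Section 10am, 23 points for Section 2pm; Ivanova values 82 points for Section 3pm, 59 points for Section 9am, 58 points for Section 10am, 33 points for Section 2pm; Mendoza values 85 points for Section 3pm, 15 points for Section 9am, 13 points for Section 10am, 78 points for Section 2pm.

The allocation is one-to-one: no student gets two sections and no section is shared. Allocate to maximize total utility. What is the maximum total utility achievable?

Maximum total: 304 points

Optimal: Lindqvist→Section 10am (90 points), Ghosh→Section 9am (54 points), Ivanova→Section 3pm (82 points), Mendoza→Section 2pm (78 points) — total 90+54+82+78 = 304 points.
Row-greedy (each student in turn takes its best remaining section) gives 281 points, worse by 23.
Swapping Mendoza↔Ivanova (Mendoza→Section 3pm 85 points, Ivanova→Section 2pm 33 points) loses 42.
Every other assignment is strictly worse.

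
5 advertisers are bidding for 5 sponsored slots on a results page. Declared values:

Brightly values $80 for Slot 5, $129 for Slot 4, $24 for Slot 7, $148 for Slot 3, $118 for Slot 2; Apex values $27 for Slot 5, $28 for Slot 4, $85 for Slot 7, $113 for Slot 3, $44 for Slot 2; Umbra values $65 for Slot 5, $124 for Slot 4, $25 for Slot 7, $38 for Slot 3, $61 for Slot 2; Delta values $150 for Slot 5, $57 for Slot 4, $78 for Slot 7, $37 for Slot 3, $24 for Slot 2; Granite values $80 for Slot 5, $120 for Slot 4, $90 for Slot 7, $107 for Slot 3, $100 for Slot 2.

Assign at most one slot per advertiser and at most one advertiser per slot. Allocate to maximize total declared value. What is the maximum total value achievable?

Max total: $607

This is a one-to-one assignment (maximum-weight bipartite matching).
Optimal: Brightly→Slot 3 ($148), Apex→Slot 7 ($85), Umbra→Slot 4 ($124), Delta→Slot 5 ($150), Granite→Slot 2 ($100) — total 148+85+124+150+100 = $607.
Column-greedy (each slot in turn goes to its best remaining advertiser) gives $543, worse by 64.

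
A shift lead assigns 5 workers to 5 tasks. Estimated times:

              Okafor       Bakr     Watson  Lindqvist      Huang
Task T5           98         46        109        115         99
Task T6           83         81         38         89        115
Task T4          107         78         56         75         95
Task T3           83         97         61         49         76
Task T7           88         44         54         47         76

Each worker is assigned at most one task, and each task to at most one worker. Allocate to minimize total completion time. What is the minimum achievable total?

Minimum total: 308 min

Optimal: Okafor→Task T6 (83 min), Bakr→Task T5 (46 min), Watson→Task T4 (56 min), Lindqvist→Task T7 (47 min), Huang→Task T3 (76 min) — total 83+46+56+47+76 = 308 min.
No other one-to-one assignment undercuts 308 min.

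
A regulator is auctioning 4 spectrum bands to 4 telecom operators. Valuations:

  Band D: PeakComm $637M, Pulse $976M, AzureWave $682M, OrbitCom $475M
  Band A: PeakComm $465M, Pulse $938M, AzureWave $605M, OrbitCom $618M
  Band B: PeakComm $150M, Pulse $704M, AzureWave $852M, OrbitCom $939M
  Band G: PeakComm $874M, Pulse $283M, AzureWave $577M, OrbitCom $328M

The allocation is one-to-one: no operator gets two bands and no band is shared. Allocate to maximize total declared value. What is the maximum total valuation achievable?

Maximum total: $3433M

Optimal: PeakComm→Band G ($874M), Pulse→Band A ($938M), AzureWave→Band D ($682M), OrbitCom→Band B ($939M) — total 874+938+682+939 = $3433M.
Row-greedy (each operator in turn takes its best remaining band) gives $3320M, worse by 113.
Next-best assignment: PeakComm→Band G, Pulse→Band D, AzureWave→Band A, OrbitCom→Band B = $3394M.
Swapping Pulse↔OrbitCom (Pulse→Band B $704M, OrbitCom→Band A $618M) loses 555.
Checked against all permutations: $3433M is optimal.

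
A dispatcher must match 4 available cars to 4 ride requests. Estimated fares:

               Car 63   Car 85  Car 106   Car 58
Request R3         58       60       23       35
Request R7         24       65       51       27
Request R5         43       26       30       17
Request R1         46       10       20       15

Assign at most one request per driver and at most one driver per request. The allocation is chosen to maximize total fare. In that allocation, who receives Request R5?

Optimal: Car 63→Request R1 ($46), Car 85→Request R7 ($65), Car 106→Request R5 ($30), Car 58→Request R3 ($35) — total 46+65+30+35 = $176.
Row-greedy (each driver in turn takes its best remaining request) gives $168, worse by 8.
Next-best assignment: Car 63→Request R1, Car 85→Request R3, Car 106→Request R7, Car 58→Request R5 = $174.
No other one-to-one assignment exceeds $176.
Car 106's own top request is Request R7 ($51), but forcing Car 106→Request R7 and reassigning the rest optimally gives only $174 — worse by 2.

Car 106 receives Request R5.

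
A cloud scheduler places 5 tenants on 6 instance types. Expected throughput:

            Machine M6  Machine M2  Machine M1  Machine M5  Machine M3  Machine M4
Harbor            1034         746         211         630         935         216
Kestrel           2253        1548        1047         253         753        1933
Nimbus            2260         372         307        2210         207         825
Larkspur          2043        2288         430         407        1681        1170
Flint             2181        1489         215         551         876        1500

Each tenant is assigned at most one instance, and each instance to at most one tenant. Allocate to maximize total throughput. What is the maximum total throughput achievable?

Max total: 9547 ops/s

Optimal: Harbor→Machine M3 (935 ops/s), Kestrel→Machine M4 (1933 ops/s), Nimbus→Machine M5 (2210 ops/s), Larkspur→Machine M2 (2288 ops/s), Flint→Machine M6 (2181 ops/s) — total 935+1933+2210+2288+2181 = 9547 ops/s.
Row-greedy (each tenant in turn takes its best remaining instance) gives 8341 ops/s, worse by 1206.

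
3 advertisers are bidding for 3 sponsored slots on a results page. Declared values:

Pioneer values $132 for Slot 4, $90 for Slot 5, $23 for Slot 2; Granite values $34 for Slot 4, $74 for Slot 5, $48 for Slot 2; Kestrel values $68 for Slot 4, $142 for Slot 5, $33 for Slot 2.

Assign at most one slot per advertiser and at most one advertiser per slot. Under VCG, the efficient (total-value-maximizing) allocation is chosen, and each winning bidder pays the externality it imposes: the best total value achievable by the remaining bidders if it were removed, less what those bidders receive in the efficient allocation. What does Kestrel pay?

Kestrel pays $26.

Efficient allocation: Pioneer→Slot 4 ($132), Granite→Slot 2 ($48), Kestrel→Slot 5 ($142); total welfare W = $322.
Kestrel receives Slot 5 at value $142, so the others get W − 142 = $180.
Without Kestrel: best allocation of the remaining 2 bidders over all 3 slots is Pioneer→Slot 4 ($132), Granite→Slot 5 ($74), total $206.
VCG payment = (others' best without Kestrel) − (others' welfare with Kestrel) = 206 − 180 = $26.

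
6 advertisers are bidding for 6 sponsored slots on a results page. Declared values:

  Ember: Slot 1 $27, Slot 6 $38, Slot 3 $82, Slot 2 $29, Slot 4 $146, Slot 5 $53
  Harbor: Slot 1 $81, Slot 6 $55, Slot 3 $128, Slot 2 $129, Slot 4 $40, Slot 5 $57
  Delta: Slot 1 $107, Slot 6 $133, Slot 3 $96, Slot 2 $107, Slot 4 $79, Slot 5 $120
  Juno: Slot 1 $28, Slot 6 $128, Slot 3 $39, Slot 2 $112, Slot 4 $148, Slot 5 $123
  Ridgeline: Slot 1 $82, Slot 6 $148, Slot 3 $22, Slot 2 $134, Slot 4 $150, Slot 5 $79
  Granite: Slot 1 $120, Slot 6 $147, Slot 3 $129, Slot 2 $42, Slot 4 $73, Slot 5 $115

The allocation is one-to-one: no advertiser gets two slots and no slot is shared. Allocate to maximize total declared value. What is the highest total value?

Max total: $785

Optimal: Ember→Slot 4 ($146), Harbor→Slot 3 ($128), Delta→Slot 1 ($107), Juno→Slot 5 ($123), Ridgeline→Slot 2 ($134), Granite→Slot 6 ($147) — total 146+128+107+123+134+147 = $785.
Max-entry greedy (repeatedly take the single best remaining cell) gives $738, worse by 47.
Next-best assignment: Ember→Slot 4, Harbor→Slot 3, Delta→Slot 6, Juno→Slot 5, Ridgeline→Slot 2, Granite→Slot 1 = $784.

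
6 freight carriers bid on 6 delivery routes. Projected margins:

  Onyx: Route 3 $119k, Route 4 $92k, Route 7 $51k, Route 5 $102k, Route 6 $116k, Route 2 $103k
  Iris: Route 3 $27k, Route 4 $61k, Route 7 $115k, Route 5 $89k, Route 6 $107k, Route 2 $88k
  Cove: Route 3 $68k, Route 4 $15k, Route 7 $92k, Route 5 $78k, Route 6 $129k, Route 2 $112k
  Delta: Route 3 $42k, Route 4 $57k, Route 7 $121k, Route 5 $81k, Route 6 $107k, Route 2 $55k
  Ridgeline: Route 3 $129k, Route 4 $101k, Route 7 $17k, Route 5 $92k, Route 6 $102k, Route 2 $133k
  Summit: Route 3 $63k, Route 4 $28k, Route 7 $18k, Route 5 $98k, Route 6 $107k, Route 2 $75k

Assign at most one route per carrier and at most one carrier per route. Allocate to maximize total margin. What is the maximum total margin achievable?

Maximum total: $661k

Optimal: Onyx→Route 3 ($119k), Iris→Route 4 ($61k), Cove→Route 6 ($129k), Delta→Route 7 ($121k), Ridgeline→Route 2 ($133k), Summit→Route 5 ($98k) — total 119+61+129+121+133+98 = $661k.
Column-greedy (each route in turn goes to its best remaining carrier) gives $657k, worse by 4.
Next-best assignment: Onyx→Route 4, Iris→Route 6, Cove→Route 2, Delta→Route 7, Ridgeline→Route 3, Summit→Route 5 = $659k.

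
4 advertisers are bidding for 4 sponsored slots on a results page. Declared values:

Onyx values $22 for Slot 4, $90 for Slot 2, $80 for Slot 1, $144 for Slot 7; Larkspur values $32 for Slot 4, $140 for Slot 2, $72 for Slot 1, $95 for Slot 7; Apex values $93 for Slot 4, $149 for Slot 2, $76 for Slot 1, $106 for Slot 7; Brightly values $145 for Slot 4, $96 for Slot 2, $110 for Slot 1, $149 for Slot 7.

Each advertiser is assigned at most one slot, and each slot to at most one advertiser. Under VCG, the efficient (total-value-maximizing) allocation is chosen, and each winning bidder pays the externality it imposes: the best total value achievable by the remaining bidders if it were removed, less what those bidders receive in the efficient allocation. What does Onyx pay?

Efficient allocation: Onyx→Slot 7 ($144), Larkspur→Slot 1 ($72), Apex→Slot 2 ($149), Brightly→Slot 4 ($145); total welfare W = $510.
Onyx receives Slot 7 at value $144, so the others get W − 144 = $366.
Without Onyx: best allocation of the remaining 3 bidders over all 4 slots is Larkspur→Slot 2 ($140), Apex→Slot 7 ($106), Brightly→Slot 4 ($145), total $391.
VCG payment = (others' best without Onyx) − (others' welfare with Onyx) = 391 − 366 = $25.

Onyx pays $25.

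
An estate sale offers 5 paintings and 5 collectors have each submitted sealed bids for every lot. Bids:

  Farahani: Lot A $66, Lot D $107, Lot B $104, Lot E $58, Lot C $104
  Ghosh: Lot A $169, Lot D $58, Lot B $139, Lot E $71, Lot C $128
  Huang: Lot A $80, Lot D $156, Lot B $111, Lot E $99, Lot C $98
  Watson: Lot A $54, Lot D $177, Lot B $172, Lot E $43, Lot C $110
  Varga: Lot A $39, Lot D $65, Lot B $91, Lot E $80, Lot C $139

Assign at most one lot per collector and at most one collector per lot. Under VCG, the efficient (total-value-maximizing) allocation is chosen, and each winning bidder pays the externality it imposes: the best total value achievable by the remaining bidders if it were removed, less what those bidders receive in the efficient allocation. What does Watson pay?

Efficient allocation: Farahani→Lot E ($58), Ghosh→Lot A ($169), Huang→Lot D ($156), Watson→Lot B ($172), Varga→Lot C ($139); total welfare W = $694.
Watson receives Lot B at value $172, so the others get W − 172 = $522.
Without Watson: best allocation of the remaining 4 bidders over all 5 lots is Farahani→Lot B ($104), Ghosh→Lot A ($169), Huang→Lot D ($156), Varga→Lot C ($139), total $568.
VCG payment = (others' best without Watson) − (others' welfare with Watson) = 568 − 522 = $46.

Watson pays $46.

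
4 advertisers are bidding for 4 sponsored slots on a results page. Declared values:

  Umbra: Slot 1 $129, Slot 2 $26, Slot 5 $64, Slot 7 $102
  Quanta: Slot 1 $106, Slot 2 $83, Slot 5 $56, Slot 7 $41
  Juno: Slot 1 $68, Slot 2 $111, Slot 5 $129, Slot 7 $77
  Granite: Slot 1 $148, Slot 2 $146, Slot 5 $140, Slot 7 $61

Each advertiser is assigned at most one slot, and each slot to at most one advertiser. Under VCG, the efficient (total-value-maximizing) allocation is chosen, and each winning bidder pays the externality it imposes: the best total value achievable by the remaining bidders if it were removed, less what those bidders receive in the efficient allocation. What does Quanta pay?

Efficient allocation: Umbra→Slot 7 ($102), Quanta→Slot 1 ($106), Juno→Slot 5 ($129), Granite→Slot 2 ($146); total welfare W = $483.
Quanta receives Slot 1 at value $106, so the others get W − 106 = $377.
Without Quanta: best allocation of the remaining 3 bidders over all 4 slots is Umbra→Slot 1 ($129), Juno→Slot 5 ($129), Granite→Slot 2 ($146), total $404.
VCG payment = (others' best without Quanta) − (others' welfare with Quanta) = 404 − 377 = $27.

Quanta pays $27.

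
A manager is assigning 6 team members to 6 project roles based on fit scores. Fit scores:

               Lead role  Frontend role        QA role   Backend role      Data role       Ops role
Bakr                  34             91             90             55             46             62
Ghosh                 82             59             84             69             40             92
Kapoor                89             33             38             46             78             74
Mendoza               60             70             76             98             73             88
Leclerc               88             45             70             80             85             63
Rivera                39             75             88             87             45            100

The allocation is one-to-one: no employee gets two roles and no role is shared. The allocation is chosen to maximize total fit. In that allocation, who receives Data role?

This is the linear assignment problem.
Optimal: Bakr→Frontend role (91 pts), Ghosh→QA role (84 pts), Kapoor→Lead role (89 pts), Mendoza→Backend role (98 pts), Leclerc→Data role (85 pts), Rivera→Ops role (100 pts) — total 91+84+89+98+85+100 = 547 pts.
Row-greedy (each employee in turn takes its best remaining role) gives 543 pts, worse by 4.
Swapping Ghosh↔Mendoza (Ghosh→Backend role 69 pts, Mendoza→QA role 76 pts) loses 37.
Every other assignment is strictly worse.
Leclerc's own top role is Lead role (88 pts), but forcing Leclerc→Lead role and reassigning the rest optimally gives only 539 pts — worse by 8.

Leclerc receives Data role.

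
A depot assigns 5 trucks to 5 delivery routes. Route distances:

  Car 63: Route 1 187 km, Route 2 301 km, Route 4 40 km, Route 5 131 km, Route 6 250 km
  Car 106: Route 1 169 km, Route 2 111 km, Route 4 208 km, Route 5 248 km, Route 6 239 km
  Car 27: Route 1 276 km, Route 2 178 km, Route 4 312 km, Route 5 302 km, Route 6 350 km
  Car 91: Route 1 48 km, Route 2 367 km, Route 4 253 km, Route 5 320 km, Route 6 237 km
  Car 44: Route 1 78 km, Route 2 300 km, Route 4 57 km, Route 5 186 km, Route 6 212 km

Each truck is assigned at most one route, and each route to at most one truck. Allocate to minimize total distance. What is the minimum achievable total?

This is the linear assignment problem.
Optimal: Car 63→Route 5 (131 km), Car 106→Route 6 (239 km), Car 27→Route 2 (178 km), Car 91→Route 1 (48 km), Car 44→Route 4 (57 km) — total 131+239+178+48+57 = 653 km.
Next-best assignment: Car 63→Route 4, Car 106→Route 6, Car 27→Route 2, Car 91→Route 1, Car 44→Route 5 = 691 km.

Minimum total: 653 km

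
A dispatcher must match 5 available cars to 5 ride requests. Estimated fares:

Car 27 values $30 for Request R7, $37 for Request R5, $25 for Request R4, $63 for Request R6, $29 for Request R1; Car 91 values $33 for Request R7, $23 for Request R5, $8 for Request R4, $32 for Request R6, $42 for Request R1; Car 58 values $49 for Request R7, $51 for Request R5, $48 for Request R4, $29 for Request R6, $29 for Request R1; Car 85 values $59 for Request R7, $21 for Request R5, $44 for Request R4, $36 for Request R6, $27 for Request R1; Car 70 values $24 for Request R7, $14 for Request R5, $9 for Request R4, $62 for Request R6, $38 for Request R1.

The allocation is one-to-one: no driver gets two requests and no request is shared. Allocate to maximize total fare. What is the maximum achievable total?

Maximum total: $248

Optimal: Car 27→Request R5 ($37), Car 91→Request R1 ($42), Car 58→Request R4 ($48), Car 85→Request R7 ($59), Car 70→Request R6 ($62) — total 37+42+48+59+62 = $248.
Column-greedy (each request in turn goes to its best remaining driver) gives $239, worse by 9.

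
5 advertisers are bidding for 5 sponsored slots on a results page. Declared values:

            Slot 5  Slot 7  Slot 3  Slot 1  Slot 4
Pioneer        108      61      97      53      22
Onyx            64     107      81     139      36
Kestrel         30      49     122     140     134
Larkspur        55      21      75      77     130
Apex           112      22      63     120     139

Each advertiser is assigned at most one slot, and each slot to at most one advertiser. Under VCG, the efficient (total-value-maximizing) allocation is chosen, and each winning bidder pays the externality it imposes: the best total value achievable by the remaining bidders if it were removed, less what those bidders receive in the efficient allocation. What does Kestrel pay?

Kestrel pays $13.

Efficient allocation: Pioneer→Slot 5 ($108), Onyx→Slot 7 ($107), Kestrel→Slot 3 ($122), Larkspur→Slot 4 ($130), Apex→Slot 1 ($120); total welfare W = $587.
Kestrel receives Slot 3 at value $122, so the others get W − 122 = $465.
Without Kestrel: best allocation of the remaining 4 bidders over all 5 slots is Pioneer→Slot 3 ($97), Onyx→Slot 1 ($139), Larkspur→Slot 4 ($130), Apex→Slot 5 ($112), total $478.
VCG payment = (others' best without Kestrel) − (others' welfare with Kestrel) = 478 − 465 = $13.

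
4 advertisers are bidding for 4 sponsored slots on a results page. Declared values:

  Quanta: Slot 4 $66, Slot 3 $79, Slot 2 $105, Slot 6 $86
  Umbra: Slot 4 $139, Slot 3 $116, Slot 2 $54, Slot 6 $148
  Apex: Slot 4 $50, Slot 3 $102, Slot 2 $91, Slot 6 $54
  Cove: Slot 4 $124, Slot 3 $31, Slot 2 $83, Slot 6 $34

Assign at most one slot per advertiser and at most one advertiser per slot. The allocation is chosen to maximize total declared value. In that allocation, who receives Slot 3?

Optimal: Quanta→Slot 2 ($105), Umbra→Slot 6 ($148), Apex→Slot 3 ($102), Cove→Slot 4 ($124) — total 105+148+102+124 = $479.
Column-greedy (each slot in turn goes to its best remaining advertiser) gives $380, worse by 99.
Next-best assignment: Quanta→Slot 3, Umbra→Slot 6, Apex→Slot 2, Cove→Slot 4 = $442.

Apex receives Slot 3.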